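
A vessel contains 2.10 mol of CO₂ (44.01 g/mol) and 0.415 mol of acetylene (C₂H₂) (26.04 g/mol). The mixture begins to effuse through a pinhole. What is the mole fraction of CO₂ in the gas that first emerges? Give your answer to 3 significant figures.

0.796

The effusion rate of species i is ∝ p_i/√M_i ∝ n_i/√M_i.
Mole fraction of CO₂ in the effusate = (n_CO₂/√M_CO₂) / (n_CO₂/√M_CO₂ + n_C₂H₂/√M_C₂H₂)
= (2.10/√44.01) / (2.10/√44.01 + 0.415/√26.04) = 0.3166/(0.3166 + 0.08133) = 0.796.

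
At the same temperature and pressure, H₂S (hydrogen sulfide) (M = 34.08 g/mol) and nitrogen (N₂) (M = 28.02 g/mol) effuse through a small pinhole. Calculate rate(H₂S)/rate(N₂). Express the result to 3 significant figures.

0.907

Using Graham's law: rate_H₂S/rate_N₂ = √(M_N₂/M_H₂S) = √(28.02/34.08) = √0.8222 = 0.907.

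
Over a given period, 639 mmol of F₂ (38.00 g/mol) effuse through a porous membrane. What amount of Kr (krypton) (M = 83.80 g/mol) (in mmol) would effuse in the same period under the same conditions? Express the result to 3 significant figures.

From Graham's law, rate_Kr/rate_F₂ = √(M_F₂/M_Kr) = √(38.00/83.80) = √0.4535 = 0.6734.
So the amount for Kr is 639 × 0.6734 = 430 mmol.

430 mmol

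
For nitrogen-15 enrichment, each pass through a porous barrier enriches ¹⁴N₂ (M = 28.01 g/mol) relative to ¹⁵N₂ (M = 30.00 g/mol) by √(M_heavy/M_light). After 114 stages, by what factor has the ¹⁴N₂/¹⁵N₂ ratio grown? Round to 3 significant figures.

Overall factor = α^114 with α = √(30.00/28.01), i.e. (30.00/28.01)^(114/2).
= 1.07105^57 = 50.0.

50.0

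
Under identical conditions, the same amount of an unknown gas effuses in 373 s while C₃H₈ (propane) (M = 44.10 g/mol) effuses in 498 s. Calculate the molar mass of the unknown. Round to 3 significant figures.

Graham's law gives t_X/t_C₃H₈ = √(M_X/M_C₃H₈).
373/498 = 0.7490 = √(M_X/44.10)
M_X = 44.10 × 0.7490² = 44.10 × 0.5610 = 24.7 g/mol

24.7 g/mol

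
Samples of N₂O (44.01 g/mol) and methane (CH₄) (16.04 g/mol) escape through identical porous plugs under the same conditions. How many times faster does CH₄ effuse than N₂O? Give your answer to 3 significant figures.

1.66

Graham's law gives rate_CH₄/rate_N₂O = √(M_N₂O/M_CH₄) = √(44.01/16.04) = √2.744 = 1.66.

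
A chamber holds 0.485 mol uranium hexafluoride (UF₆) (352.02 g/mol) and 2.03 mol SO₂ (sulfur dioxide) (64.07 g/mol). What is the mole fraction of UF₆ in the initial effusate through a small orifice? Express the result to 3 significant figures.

Each component's effusion rate ∝ (its partial pressure)·(1/√M) ∝ n_i/√M_i.
Mole fraction of UF₆ in the effusate = (n_UF₆/√M_UF₆) / (n_UF₆/√M_UF₆ + n_SO₂/√M_SO₂)
= (0.485/√352.02) / (0.485/√352.02 + 2.03/√64.07) = 0.02585/(0.02585 + 0.2536) = 0.0925.

0.0925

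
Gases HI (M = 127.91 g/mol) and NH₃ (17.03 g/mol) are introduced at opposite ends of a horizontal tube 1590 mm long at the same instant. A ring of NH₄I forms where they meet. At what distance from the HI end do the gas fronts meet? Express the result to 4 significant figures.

In equal time, each gas travels a distance ∝ its rate ∝ 1/√M, so d_HI/d_NH₃ = √(M_NH₃/M_HI) = √(17.03/127.91) = 0.3649.
With d_HI + d_NH₃ = 1590 mm, d_NH₃ = 1590/(1 + 0.3649) = 1165 mm.
d_HI = 1590 − 1165 = 425.1 mm.

425.1 mm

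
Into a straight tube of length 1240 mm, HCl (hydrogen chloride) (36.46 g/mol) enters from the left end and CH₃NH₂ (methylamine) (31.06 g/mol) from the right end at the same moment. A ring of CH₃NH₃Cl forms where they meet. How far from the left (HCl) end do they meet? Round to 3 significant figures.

595 mm

Distances travelled in equal time are proportional to diffusion rates, so d_HCl/d_CH₃NH₂ = √(M_CH₃NH₂/M_HCl) = √(31.06/36.46) = 0.9230.
With d_HCl + d_CH₃NH₂ = 1240 mm, d_CH₃NH₂ = 1240/(1 + 0.9230) = 644.8 mm.
d_HCl = 1240 − 644.8 = 595 mm.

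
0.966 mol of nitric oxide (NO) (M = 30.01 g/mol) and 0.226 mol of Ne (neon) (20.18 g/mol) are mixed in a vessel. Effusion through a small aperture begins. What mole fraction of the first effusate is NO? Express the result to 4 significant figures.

Each component's effusion rate ∝ (its partial pressure)·(1/√M) ∝ n_i/√M_i.
Mole fraction of NO in the effusate = (n_NO/√M_NO) / (n_NO/√M_NO + n_Ne/√M_Ne)
= (0.966/√30.01) / (0.966/√30.01 + 0.226/√20.18) = 0.1763/(0.1763 + 0.05031) = 0.7780.

0.7780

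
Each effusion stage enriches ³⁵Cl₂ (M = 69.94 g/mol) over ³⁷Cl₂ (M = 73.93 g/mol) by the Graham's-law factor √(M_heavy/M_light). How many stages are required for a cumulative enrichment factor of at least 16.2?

Per stage α = (73.93/69.94)^(1/2) = 1.05705^0.5, giving ln α = 0.02774.
Need α^N ≥ 16.2 ⇒ N ≥ ln(16.2) / ln α = 2.785 / 0.02774 = 100.40.
Minimum whole number of stages: N = 101.

101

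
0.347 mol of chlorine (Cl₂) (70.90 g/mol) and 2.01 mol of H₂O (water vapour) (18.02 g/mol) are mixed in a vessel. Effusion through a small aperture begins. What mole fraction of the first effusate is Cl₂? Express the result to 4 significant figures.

0.08007

Effusion rate of each component ∝ n_i/√M_i (partial pressure × 1/√M).
x_Cl₂(eff) = (n_Cl₂/√M_Cl₂) / (n_Cl₂/√M_Cl₂ + n_H₂O/√M_H₂O)
= (0.347/√70.90) / (0.347/√70.90 + 2.01/√18.02) = 0.04121/(0.04121 + 0.4735) = 0.08007.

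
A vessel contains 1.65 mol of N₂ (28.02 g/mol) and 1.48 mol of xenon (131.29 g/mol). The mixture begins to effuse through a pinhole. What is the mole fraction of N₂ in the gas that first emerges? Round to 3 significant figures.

0.707

Effusion rate of each component ∝ n_i/√M_i (partial pressure × 1/√M).
So x_N₂ in the escaping gas = (n_N₂/√M_N₂) / Σ(n_i/√M_i)
= (1.65/√28.02) / (1.65/√28.02 + 1.48/√131.29) = 0.3117/(0.3117 + 0.1292) = 0.707.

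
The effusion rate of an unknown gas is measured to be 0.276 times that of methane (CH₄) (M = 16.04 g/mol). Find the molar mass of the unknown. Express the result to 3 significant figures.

By Graham's law, rate_X/rate_CH₄ = √(M_CH₄/M_X).
0.276 = √(16.04/M_X)
M_X = 16.04 / 0.276² = 16.04 / 0.07618 = 211 g/mol

211 g/mol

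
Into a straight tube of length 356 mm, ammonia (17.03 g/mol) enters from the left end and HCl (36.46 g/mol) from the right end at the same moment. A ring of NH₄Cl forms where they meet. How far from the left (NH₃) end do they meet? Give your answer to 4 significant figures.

Graham's law gives d_NH₃/d_HCl = rate_NH₃/rate_HCl = √(M_HCl/M_NH₃) = √(36.46/17.03) = 1.463.
With d_NH₃ + d_HCl = 356 mm, d_HCl = 356/(1 + 1.463) = 144.5 mm.
d_NH₃ = 356 − 144.5 = 211.5 mm.

211.5 mm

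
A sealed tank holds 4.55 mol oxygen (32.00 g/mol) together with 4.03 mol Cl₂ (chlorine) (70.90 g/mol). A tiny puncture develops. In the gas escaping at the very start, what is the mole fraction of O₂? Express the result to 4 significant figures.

0.6269

The effusion rate of species i is ∝ p_i/√M_i ∝ n_i/√M_i.
x_O₂(eff) = (n_O₂/√M_O₂) / (n_O₂/√M_O₂ + n_Cl₂/√M_Cl₂)
= (4.55/√32.00) / (4.55/√32.00 + 4.03/√70.90) = 0.8043/(0.8043 + 0.4786) = 0.6269.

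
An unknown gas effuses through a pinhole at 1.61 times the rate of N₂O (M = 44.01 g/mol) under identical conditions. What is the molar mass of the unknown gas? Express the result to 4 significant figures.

16.98 g/mol

From Graham's law, rate_X/rate_N₂O = √(M_N₂O/M_X).
1.61 = √(44.01/M_X)
M_X = 44.01 / 1.61² = 44.01 / 2.592 = 16.98 g/mol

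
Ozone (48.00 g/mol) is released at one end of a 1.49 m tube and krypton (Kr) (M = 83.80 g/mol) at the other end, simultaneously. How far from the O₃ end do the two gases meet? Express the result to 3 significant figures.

0.848 m

In equal time, each gas travels a distance ∝ its rate ∝ 1/√M, so d_O₃/d_Kr = √(M_Kr/M_O₃) = √(83.80/48.00) = 1.321.
With d_O₃ + d_Kr = 1.49 m, d_Kr = 1.49/(1 + 1.321) = 0.6419 m.
d_O₃ = 1.49 − 0.6419 = 0.848 m.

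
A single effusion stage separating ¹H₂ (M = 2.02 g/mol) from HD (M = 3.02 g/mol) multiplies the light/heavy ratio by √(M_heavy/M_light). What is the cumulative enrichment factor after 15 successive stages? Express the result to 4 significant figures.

The single-stage factor is √(M_heavy/M_light), so 15 stages give [√(3.02/2.02)]^15 = (3.02/2.02)^(15/2).
= 1.49505^(15/2) = 20.41.

20.41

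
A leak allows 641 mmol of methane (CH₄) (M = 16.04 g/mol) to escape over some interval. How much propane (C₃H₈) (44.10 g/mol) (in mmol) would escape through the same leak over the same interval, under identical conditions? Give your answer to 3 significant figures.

387 mmol

From Graham's law, rate_C₃H₈/rate_CH₄ = √(M_CH₄/M_C₃H₈) = √(16.04/44.10) = √0.3637 = 0.6031.
So the amount for C₃H₈ is 641 × 0.6031 = 387 mmol.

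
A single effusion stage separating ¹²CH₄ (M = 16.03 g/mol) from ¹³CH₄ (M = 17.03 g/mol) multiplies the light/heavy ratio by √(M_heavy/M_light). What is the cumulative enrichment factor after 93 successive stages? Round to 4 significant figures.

The single-stage factor is √(M_heavy/M_light), so 93 stages give [√(17.03/16.03)]^93 = (17.03/16.03)^(93/2).
= 1.06238^(93/2) = 16.68.

16.68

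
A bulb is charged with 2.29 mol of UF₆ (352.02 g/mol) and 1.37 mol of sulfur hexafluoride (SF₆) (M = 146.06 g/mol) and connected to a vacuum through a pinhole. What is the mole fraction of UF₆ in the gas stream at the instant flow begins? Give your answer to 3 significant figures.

The effusion rate of species i is ∝ p_i/√M_i ∝ n_i/√M_i.
x_UF₆(eff) = (n_UF₆/√M_UF₆) / (n_UF₆/√M_UF₆ + n_SF₆/√M_SF₆)
= (2.29/√352.02) / (2.29/√352.02 + 1.37/√146.06) = 0.1221/(0.1221 + 0.1134) = 0.518.

0.518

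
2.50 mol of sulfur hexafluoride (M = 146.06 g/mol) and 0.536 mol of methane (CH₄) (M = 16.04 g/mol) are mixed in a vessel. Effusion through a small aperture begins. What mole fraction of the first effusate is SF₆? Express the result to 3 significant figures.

Effusion rate of each component ∝ n_i/√M_i (partial pressure × 1/√M).
So x_SF₆ in the escaping gas = (n_SF₆/√M_SF₆) / Σ(n_i/√M_i)
= (2.50/√146.06) / (2.50/√146.06 + 0.536/√16.04) = 0.2069/(0.2069 + 0.1338) = 0.607.

0.607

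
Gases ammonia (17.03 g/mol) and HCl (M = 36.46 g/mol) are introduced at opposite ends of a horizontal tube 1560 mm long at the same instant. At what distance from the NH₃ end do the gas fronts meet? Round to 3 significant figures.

The fronts meet when d_NH₃ + d_HCl = L with d_NH₃/d_HCl = √(M_HCl/M_NH₃) (Graham's law). Here √(M_HCl/M_NH₃) = √(36.46/17.03) = 1.463.
With d_NH₃ + d_HCl = 1560 mm, d_HCl = 1560/(1 + 1.463) = 633.3 mm.
d_NH₃ = 1560 − 633.3 = 927 mm.

927 mm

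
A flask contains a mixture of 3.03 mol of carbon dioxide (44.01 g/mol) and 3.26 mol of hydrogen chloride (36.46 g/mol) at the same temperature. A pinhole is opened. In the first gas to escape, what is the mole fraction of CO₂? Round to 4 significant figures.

0.4583

Rate_i ∝ x_i/√M_i (Graham's law weighted by mole fraction), so the effusate composition follows n_i/√M_i.
x_CO₂(eff) = (n_CO₂/√M_CO₂) / (n_CO₂/√M_CO₂ + n_HCl/√M_HCl)
= (3.03/√44.01) / (3.03/√44.01 + 3.26/√36.46) = 0.4567/(0.4567 + 0.5399) = 0.4583.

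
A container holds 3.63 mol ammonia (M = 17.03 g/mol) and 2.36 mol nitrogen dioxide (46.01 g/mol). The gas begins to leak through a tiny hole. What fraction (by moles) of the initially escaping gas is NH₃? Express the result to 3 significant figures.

The effusion rate of species i is ∝ p_i/√M_i ∝ n_i/√M_i.
So x_NH₃ in the escaping gas = (n_NH₃/√M_NH₃) / Σ(n_i/√M_i)
= (3.63/√17.03) / (3.63/√17.03 + 2.36/√46.01) = 0.8796/(0.8796 + 0.3479) = 0.717.

0.717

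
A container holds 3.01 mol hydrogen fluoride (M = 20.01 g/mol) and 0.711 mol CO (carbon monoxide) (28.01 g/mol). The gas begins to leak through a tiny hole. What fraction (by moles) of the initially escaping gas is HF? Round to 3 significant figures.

0.834

Effusion rate of each component ∝ n_i/√M_i (partial pressure × 1/√M).
So x_HF in the escaping gas = (n_HF/√M_HF) / Σ(n_i/√M_i)
= (3.01/√20.01) / (3.01/√20.01 + 0.711/√28.01) = 0.6729/(0.6729 + 0.1343) = 0.834.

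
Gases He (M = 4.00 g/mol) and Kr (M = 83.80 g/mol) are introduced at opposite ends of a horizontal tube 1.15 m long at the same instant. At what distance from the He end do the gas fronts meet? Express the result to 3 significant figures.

The fronts meet when d_He + d_Kr = L with d_He/d_Kr = √(M_Kr/M_He) (Graham's law). Here √(M_Kr/M_He) = √(83.80/4.00) = 4.577.
With d_He + d_Kr = 1.15 m, d_Kr = 1.15/(1 + 4.577) = 0.2062 m.
d_He = 1.15 − 0.2062 = 0.944 m.

0.944 m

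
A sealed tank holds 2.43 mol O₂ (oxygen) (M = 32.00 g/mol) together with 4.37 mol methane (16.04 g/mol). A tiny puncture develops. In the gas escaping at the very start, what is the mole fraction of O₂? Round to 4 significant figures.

0.2825

Each component's effusion rate ∝ (its partial pressure)·(1/√M) ∝ n_i/√M_i.
Mole fraction of O₂ in the effusate = (n_O₂/√M_O₂) / (n_O₂/√M_O₂ + n_CH₄/√M_CH₄)
= (2.43/√32.00) / (2.43/√32.00 + 4.37/√16.04) = 0.4296/(0.4296 + 1.091) = 0.2825.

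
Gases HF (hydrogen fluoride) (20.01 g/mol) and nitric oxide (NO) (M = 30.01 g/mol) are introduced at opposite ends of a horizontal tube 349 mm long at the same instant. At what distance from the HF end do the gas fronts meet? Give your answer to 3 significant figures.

192 mm

In equal time, each gas travels a distance ∝ its rate ∝ 1/√M, so d_HF/d_NO = √(M_NO/M_HF) = √(30.01/20.01) = 1.225.
With d_HF + d_NO = 349 mm, d_NO = 349/(1 + 1.225) = 156.9 mm.
d_HF = 349 − 156.9 = 192 mm.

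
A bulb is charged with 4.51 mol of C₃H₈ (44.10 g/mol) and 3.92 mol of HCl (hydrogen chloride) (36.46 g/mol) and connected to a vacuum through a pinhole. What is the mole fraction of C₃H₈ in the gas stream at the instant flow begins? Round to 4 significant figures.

0.5113

Rate_i ∝ x_i/√M_i (Graham's law weighted by mole fraction), so the effusate composition follows n_i/√M_i.
x_C₃H₈(eff) = (n_C₃H₈/√M_C₃H₈) / (n_C₃H₈/√M_C₃H₈ + n_HCl/√M_HCl)
= (4.51/√44.10) / (4.51/√44.10 + 3.92/√36.46) = 0.6791/(0.6791 + 0.6492) = 0.5113.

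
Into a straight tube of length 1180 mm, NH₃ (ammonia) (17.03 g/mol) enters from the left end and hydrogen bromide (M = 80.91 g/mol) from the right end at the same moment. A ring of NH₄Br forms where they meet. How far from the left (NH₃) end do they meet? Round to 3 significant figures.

In equal time, each gas travels a distance ∝ its rate ∝ 1/√M, so d_NH₃/d_HBr = √(M_HBr/M_NH₃) = √(80.91/17.03) = 2.180.
With d_NH₃ + d_HBr = 1180 mm, d_HBr = 1180/(1 + 2.180) = 371.1 mm.
d_NH₃ = 1180 − 371.1 = 809 mm.

809 mm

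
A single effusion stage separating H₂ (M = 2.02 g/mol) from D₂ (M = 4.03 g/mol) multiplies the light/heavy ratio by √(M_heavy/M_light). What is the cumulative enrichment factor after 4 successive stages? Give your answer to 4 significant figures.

3.980

Overall factor = α^4 with α = √(4.03/2.02), i.e. (4.03/2.02)^(4/2).
= 1.99505^2 = 3.980.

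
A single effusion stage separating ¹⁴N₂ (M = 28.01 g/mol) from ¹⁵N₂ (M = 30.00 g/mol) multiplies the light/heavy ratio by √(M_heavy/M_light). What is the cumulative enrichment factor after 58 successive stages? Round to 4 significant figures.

7.319

Overall factor = α^58 with α = √(30.00/28.01), i.e. (30.00/28.01)^(58/2).
= 1.07105^29 = 7.319.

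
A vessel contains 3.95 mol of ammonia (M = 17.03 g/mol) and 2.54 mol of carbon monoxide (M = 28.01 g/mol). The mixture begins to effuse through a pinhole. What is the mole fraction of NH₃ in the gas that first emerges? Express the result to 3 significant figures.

Rate_i ∝ x_i/√M_i (Graham's law weighted by mole fraction), so the effusate composition follows n_i/√M_i.
Mole fraction of NH₃ in the effusate = (n_NH₃/√M_NH₃) / (n_NH₃/√M_NH₃ + n_CO/√M_CO)
= (3.95/√17.03) / (3.95/√17.03 + 2.54/√28.01) = 0.9572/(0.9572 + 0.4799) = 0.666.

0.666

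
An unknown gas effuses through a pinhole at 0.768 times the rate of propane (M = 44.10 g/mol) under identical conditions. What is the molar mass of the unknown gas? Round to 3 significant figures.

74.8 g/mol

Using Graham's law: rate_X/rate_C₃H₈ = √(M_C₃H₈/M_X).
0.768 = √(44.10/M_X)
M_X = 44.10 / 0.768² = 44.10 / 0.5898 = 74.8 g/mol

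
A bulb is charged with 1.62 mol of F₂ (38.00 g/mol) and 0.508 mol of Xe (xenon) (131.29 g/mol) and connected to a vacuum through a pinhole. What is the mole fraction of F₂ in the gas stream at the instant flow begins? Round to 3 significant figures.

The effusion rate of species i is ∝ p_i/√M_i ∝ n_i/√M_i.
Mole fraction of F₂ in the effusate = (n_F₂/√M_F₂) / (n_F₂/√M_F₂ + n_Xe/√M_Xe)
= (1.62/√38.00) / (1.62/√38.00 + 0.508/√131.29) = 0.2628/(0.2628 + 0.04434) = 0.856.

0.856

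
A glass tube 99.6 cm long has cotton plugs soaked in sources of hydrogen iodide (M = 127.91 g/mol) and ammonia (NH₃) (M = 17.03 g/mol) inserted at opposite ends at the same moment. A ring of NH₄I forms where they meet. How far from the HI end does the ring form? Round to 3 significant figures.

Distances travelled in equal time are proportional to diffusion rates, so d_HI/d_NH₃ = √(M_NH₃/M_HI) = √(17.03/127.91) = 0.3649.
With d_HI + d_NH₃ = 99.6 cm, d_NH₃ = 99.6/(1 + 0.3649) = 72.97 cm.
d_HI = 99.6 − 72.97 = 26.6 cm.

26.6 cm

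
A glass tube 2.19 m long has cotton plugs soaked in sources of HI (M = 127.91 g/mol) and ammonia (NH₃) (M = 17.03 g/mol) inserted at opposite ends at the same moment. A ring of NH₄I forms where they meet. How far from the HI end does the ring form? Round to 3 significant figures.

0.585 m

Distances travelled in equal time are proportional to diffusion rates, so d_HI/d_NH₃ = √(M_NH₃/M_HI) = √(17.03/127.91) = 0.3649.
With d_HI + d_NH₃ = 2.19 m, d_NH₃ = 2.19/(1 + 0.3649) = 1.605 m.
d_HI = 2.19 − 1.605 = 0.585 m.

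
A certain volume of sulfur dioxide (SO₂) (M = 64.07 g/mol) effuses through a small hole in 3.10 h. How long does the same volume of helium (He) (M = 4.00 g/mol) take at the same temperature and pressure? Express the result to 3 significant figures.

0.775 h

Graham's law gives t_He/t_SO₂ = √(M_He/M_SO₂) = √(4.00/64.07) = √0.06243 = 0.2499.
So the time for He is 3.10 × 0.2499 = 0.775 h.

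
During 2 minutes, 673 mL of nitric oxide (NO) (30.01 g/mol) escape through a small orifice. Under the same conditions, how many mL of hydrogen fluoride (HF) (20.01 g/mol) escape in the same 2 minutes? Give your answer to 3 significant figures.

824 mL

Since effusion rate ∝ 1/√M, rate_HF/rate_NO = √(M_NO/M_HF) = √(30.01/20.01) = √1.500 = 1.225.
So the volume for HF is 673 × 1.225 = 824 mL.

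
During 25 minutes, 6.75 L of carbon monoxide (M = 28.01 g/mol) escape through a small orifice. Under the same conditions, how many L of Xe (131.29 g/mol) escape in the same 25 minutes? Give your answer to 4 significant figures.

3.118 L

By Graham's law, rate_Xe/rate_CO = √(M_CO/M_Xe) = √(28.01/131.29) = √0.2133 = 0.4619.
So the volume for Xe is 6.75 × 0.4619 = 3.118 L.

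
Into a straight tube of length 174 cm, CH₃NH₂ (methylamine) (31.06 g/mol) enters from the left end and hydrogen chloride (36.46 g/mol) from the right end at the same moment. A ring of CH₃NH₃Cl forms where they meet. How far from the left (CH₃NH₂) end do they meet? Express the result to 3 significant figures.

Distances travelled in equal time are proportional to diffusion rates, so d_CH₃NH₂/d_HCl = √(M_HCl/M_CH₃NH₂) = √(36.46/31.06) = 1.083.
With d_CH₃NH₂ + d_HCl = 174 cm, d_HCl = 174/(1 + 1.083) = 83.52 cm.
d_CH₃NH₂ = 174 − 83.52 = 90.5 cm.

90.5 cm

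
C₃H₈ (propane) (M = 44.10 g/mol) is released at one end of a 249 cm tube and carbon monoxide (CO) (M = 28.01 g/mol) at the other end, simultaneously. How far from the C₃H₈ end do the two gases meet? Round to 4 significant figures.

Distances travelled in equal time are proportional to diffusion rates, so d_C₃H₈/d_CO = √(M_CO/M_C₃H₈) = √(28.01/44.10) = 0.7970.
With d_C₃H₈ + d_CO = 249 cm, d_CO = 249/(1 + 0.7970) = 138.6 cm.
d_C₃H₈ = 249 − 138.6 = 110.4 cm.

110.4 cm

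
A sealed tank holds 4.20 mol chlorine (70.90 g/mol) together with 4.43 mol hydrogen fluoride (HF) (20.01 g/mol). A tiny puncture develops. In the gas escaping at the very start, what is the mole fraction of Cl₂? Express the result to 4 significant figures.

0.3350

The effusion rate of species i is ∝ p_i/√M_i ∝ n_i/√M_i.
So x_Cl₂ in the escaping gas = (n_Cl₂/√M_Cl₂) / Σ(n_i/√M_i)
= (4.20/√70.90) / (4.20/√70.90 + 4.43/√20.01) = 0.4988/(0.4988 + 0.9903) = 0.3350.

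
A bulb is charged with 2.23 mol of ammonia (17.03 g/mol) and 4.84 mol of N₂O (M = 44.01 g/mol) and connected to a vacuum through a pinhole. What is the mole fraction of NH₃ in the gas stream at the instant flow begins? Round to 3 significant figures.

0.426

Each component's effusion rate ∝ (its partial pressure)·(1/√M) ∝ n_i/√M_i.
x_NH₃(eff) = (n_NH₃/√M_NH₃) / (n_NH₃/√M_NH₃ + n_N₂O/√M_N₂O)
= (2.23/√17.03) / (2.23/√17.03 + 4.84/√44.01) = 0.5404/(0.5404 + 0.7296) = 0.426.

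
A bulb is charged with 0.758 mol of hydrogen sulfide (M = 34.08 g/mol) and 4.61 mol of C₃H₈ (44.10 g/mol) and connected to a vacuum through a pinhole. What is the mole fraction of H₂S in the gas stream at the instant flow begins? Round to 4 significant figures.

Effusion rate of each component ∝ n_i/√M_i (partial pressure × 1/√M).
So x_H₂S in the escaping gas = (n_H₂S/√M_H₂S) / Σ(n_i/√M_i)
= (0.758/√34.08) / (0.758/√34.08 + 4.61/√44.10) = 0.1298/(0.1298 + 0.6942) = 0.1576.

0.1576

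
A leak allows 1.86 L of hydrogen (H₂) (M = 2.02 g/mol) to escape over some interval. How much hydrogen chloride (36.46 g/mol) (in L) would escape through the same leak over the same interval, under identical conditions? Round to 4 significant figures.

0.4378 L

Since effusion rate ∝ 1/√M, rate_HCl/rate_H₂ = √(M_H₂/M_HCl) = √(2.02/36.46) = √0.05540 = 0.2354.
So the volume for HCl is 1.86 × 0.2354 = 0.4378 L.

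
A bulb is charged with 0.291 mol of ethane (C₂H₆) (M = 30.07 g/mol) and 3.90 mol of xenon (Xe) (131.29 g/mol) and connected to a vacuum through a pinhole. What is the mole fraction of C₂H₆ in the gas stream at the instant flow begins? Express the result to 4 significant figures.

0.1349

Each component's effusion rate ∝ (its partial pressure)·(1/√M) ∝ n_i/√M_i.
x_C₂H₆(eff) = (n_C₂H₆/√M_C₂H₆) / (n_C₂H₆/√M_C₂H₆ + n_Xe/√M_Xe)
= (0.291/√30.07) / (0.291/√30.07 + 3.90/√131.29) = 0.05307/(0.05307 + 0.3404) = 0.1349.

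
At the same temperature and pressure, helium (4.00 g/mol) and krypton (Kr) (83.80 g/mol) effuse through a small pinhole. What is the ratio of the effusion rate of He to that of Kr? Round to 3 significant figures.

4.58

Since effusion rate ∝ 1/√M, rate_He/rate_Kr = √(M_Kr/M_He) = √(83.80/4.00) = √20.95 = 4.58.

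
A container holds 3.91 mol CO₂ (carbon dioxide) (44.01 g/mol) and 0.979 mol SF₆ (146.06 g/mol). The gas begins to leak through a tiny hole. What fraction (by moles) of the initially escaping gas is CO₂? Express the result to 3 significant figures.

The effusion rate of species i is ∝ p_i/√M_i ∝ n_i/√M_i.
So x_CO₂ in the escaping gas = (n_CO₂/√M_CO₂) / Σ(n_i/√M_i)
= (3.91/√44.01) / (3.91/√44.01 + 0.979/√146.06) = 0.5894/(0.5894 + 0.08101) = 0.879.

0.879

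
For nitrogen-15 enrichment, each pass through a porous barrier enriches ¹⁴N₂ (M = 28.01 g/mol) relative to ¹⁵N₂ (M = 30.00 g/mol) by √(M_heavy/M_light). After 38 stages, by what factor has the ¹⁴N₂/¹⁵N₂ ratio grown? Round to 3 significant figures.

3.68

The single-stage factor is √(M_heavy/M_light), so 38 stages give [√(30.00/28.01)]^38 = (30.00/28.01)^(38/2).
= 1.07105^19 = 3.68.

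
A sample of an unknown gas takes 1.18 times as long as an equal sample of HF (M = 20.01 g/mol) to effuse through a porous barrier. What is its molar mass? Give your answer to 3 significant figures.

Using Graham's law: t_X/t_HF = √(M_X/M_HF).
1.18 = √(M_X/20.01)
M_X = 20.01 × 1.18² = 20.01 × 1.392 = 27.9 g/mol

27.9 g/mol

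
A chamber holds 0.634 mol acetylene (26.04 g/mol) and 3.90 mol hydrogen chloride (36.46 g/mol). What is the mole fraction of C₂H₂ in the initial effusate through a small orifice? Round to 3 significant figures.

Each component's effusion rate ∝ (its partial pressure)·(1/√M) ∝ n_i/√M_i.
So x_C₂H₂ in the escaping gas = (n_C₂H₂/√M_C₂H₂) / Σ(n_i/√M_i)
= (0.634/√26.04) / (0.634/√26.04 + 3.90/√36.46) = 0.1242/(0.1242 + 0.6459) = 0.161.

0.161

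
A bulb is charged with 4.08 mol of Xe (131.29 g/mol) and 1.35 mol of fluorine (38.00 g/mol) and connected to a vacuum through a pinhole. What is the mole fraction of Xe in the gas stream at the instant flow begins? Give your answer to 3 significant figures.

0.619

The effusion rate of species i is ∝ p_i/√M_i ∝ n_i/√M_i.
Mole fraction of Xe in the effusate = (n_Xe/√M_Xe) / (n_Xe/√M_Xe + n_F₂/√M_F₂)
= (4.08/√131.29) / (4.08/√131.29 + 1.35/√38.00) = 0.3561/(0.3561 + 0.2190) = 0.619.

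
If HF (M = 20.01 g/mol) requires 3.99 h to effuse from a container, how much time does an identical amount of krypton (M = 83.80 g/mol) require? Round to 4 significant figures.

By Graham's law, t_Kr/t_HF = √(M_Kr/M_HF) = √(83.80/20.01) = √4.188 = 2.046.
So the time for Kr is 3.99 × 2.046 = 8.165 h.

8.165 h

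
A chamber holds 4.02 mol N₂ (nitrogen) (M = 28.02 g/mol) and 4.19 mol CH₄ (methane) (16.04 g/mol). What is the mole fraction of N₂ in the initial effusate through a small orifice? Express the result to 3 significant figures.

0.421

Rate_i ∝ x_i/√M_i (Graham's law weighted by mole fraction), so the effusate composition follows n_i/√M_i.
So x_N₂ in the escaping gas = (n_N₂/√M_N₂) / Σ(n_i/√M_i)
= (4.02/√28.02) / (4.02/√28.02 + 4.19/√16.04) = 0.7594/(0.7594 + 1.046) = 0.421.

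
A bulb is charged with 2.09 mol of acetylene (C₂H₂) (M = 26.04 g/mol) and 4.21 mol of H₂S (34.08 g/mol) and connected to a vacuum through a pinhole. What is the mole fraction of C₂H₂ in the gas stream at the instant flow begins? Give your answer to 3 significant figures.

0.362

Each component's effusion rate ∝ (its partial pressure)·(1/√M) ∝ n_i/√M_i.
So x_C₂H₂ in the escaping gas = (n_C₂H₂/√M_C₂H₂) / Σ(n_i/√M_i)
= (2.09/√26.04) / (2.09/√26.04 + 4.21/√34.08) = 0.4096/(0.4096 + 0.7212) = 0.362.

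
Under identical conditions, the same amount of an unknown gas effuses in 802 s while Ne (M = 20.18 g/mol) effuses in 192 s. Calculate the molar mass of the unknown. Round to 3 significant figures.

Using Graham's law: t_X/t_Ne = √(M_X/M_Ne).
802/192 = 4.177 = √(M_X/20.18)
M_X = 20.18 × 4.177² = 20.18 × 17.45 = 352 g/mol

352 g/mol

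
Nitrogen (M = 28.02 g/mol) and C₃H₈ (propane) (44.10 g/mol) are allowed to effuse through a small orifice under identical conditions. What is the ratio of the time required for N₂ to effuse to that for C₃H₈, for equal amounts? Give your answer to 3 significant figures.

Graham's law gives t_N₂/t_C₃H₈ = √(M_N₂/M_C₃H₈) = √(28.02/44.10) = √0.6354 = 0.797.

0.797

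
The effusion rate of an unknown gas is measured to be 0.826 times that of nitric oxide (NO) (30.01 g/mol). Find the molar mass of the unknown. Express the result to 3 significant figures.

From Graham's law, rate_X/rate_NO = √(M_NO/M_X).
0.826 = √(30.01/M_X)
M_X = 30.01 / 0.826² = 30.01 / 0.6823 = 44.0 g/mol

44.0 g/mol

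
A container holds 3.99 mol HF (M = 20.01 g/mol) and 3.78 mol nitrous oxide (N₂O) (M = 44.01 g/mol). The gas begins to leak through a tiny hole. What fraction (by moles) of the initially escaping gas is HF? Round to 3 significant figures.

0.610

The effusion rate of species i is ∝ p_i/√M_i ∝ n_i/√M_i.
So x_HF in the escaping gas = (n_HF/√M_HF) / Σ(n_i/√M_i)
= (3.99/√20.01) / (3.99/√20.01 + 3.78/√44.01) = 0.8920/(0.8920 + 0.5698) = 0.610.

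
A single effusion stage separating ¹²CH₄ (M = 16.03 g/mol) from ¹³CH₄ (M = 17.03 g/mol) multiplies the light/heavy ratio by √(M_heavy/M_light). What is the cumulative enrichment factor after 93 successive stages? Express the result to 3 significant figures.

After 93 stages the ratio has grown by (√(17.03/16.03))^93 = (17.03/16.03)^(93/2).
= 1.06238^(93/2) = 16.7.

16.7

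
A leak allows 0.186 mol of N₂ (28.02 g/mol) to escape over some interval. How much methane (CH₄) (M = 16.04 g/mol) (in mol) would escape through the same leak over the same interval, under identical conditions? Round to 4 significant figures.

Since effusion rate ∝ 1/√M, rate_CH₄/rate_N₂ = √(M_N₂/M_CH₄) = √(28.02/16.04) = √1.747 = 1.322.
So the amount for CH₄ is 0.186 × 1.322 = 0.2458 mol.

0.2458 mol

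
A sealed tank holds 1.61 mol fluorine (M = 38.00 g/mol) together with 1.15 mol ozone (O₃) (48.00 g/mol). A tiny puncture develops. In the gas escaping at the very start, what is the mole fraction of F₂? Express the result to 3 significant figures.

Each component's effusion rate ∝ (its partial pressure)·(1/√M) ∝ n_i/√M_i.
x_F₂(eff) = (n_F₂/√M_F₂) / (n_F₂/√M_F₂ + n_O₃/√M_O₃)
= (1.61/√38.00) / (1.61/√38.00 + 1.15/√48.00) = 0.2612/(0.2612 + 0.1660) = 0.611.

0.611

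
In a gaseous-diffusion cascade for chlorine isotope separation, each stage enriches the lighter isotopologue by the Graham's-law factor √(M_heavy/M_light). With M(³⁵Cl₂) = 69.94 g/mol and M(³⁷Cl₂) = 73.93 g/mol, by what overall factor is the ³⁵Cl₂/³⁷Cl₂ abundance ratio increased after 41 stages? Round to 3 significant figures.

Each stage multiplies the ratio by α = √(73.93/69.94), so after 41 stages the overall factor is α^41 = (73.93/69.94)^(41/2).
= 1.05705^(41/2) = 3.12.

3.12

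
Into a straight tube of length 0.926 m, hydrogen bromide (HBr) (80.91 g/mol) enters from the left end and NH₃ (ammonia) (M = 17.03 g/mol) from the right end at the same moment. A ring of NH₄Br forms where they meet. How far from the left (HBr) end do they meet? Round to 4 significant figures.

0.2912 m

Distances travelled in equal time are proportional to diffusion rates, so d_HBr/d_NH₃ = √(M_NH₃/M_HBr) = √(17.03/80.91) = 0.4588.
With d_HBr + d_NH₃ = 0.926 m, d_NH₃ = 0.926/(1 + 0.4588) = 0.6348 m.
d_HBr = 0.926 − 0.6348 = 0.2912 m.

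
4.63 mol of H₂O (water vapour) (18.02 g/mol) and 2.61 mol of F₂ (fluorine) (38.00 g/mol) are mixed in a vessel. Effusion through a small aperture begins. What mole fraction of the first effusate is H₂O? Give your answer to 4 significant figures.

Rate_i ∝ x_i/√M_i (Graham's law weighted by mole fraction), so the effusate composition follows n_i/√M_i.
Mole fraction of H₂O in the effusate = (n_H₂O/√M_H₂O) / (n_H₂O/√M_H₂O + n_F₂/√M_F₂)
= (4.63/√18.02) / (4.63/√18.02 + 2.61/√38.00) = 1.091/(1.091 + 0.4234) = 0.7204.

0.7204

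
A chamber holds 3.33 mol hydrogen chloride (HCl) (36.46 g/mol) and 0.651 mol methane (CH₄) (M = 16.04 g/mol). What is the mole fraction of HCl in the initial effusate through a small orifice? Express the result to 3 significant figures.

Each component's effusion rate ∝ (its partial pressure)·(1/√M) ∝ n_i/√M_i.
Mole fraction of HCl in the effusate = (n_HCl/√M_HCl) / (n_HCl/√M_HCl + n_CH₄/√M_CH₄)
= (3.33/√36.46) / (3.33/√36.46 + 0.651/√16.04) = 0.5515/(0.5515 + 0.1625) = 0.772.

0.772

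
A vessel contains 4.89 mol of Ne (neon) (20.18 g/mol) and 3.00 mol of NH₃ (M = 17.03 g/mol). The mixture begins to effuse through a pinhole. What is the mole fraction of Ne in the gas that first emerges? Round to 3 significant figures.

0.600

The effusion rate of species i is ∝ p_i/√M_i ∝ n_i/√M_i.
So x_Ne in the escaping gas = (n_Ne/√M_Ne) / Σ(n_i/√M_i)
= (4.89/√20.18) / (4.89/√20.18 + 3.00/√17.03) = 1.089/(1.089 + 0.7270) = 0.600.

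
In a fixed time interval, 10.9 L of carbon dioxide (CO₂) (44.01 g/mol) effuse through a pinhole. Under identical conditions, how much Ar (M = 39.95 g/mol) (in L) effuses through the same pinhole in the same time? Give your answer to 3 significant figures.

11.4 L

Graham's law gives rate_Ar/rate_CO₂ = √(M_CO₂/M_Ar) = √(44.01/39.95) = √1.102 = 1.050.
So the volume for Ar is 10.9 × 1.050 = 11.4 L.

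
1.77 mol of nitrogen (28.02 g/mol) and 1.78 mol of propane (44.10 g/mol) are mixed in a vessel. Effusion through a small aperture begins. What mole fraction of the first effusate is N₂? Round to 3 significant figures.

Rate_i ∝ x_i/√M_i (Graham's law weighted by mole fraction), so the effusate composition follows n_i/√M_i.
Mole fraction of N₂ in the effusate = (n_N₂/√M_N₂) / (n_N₂/√M_N₂ + n_C₃H₈/√M_C₃H₈)
= (1.77/√28.02) / (1.77/√28.02 + 1.78/√44.10) = 0.3344/(0.3344 + 0.2680) = 0.555.

0.555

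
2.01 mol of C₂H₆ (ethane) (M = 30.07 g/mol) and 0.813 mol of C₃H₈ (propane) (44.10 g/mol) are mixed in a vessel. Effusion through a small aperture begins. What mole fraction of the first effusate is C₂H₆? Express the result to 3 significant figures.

Effusion rate of each component ∝ n_i/√M_i (partial pressure × 1/√M).
So x_C₂H₆ in the escaping gas = (n_C₂H₆/√M_C₂H₆) / Σ(n_i/√M_i)
= (2.01/√30.07) / (2.01/√30.07 + 0.813/√44.10) = 0.3665/(0.3665 + 0.1224) = 0.750.

0.750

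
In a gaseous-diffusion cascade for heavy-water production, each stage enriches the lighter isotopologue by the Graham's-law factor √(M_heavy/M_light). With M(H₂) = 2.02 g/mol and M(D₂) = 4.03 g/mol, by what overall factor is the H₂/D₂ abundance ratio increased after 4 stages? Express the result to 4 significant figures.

3.980

Each stage multiplies the ratio by α = √(4.03/2.02), so after 4 stages the overall factor is α^4 = (4.03/2.02)^(4/2).
= 1.99505^2 = 3.980.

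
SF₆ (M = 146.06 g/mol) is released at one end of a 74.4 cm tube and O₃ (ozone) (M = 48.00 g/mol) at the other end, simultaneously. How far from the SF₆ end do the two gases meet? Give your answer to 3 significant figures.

Graham's law gives d_SF₆/d_O₃ = rate_SF₆/rate_O₃ = √(M_O₃/M_SF₆) = √(48.00/146.06) = 0.5733.
With d_SF₆ + d_O₃ = 74.4 cm, d_O₃ = 74.4/(1 + 0.5733) = 47.29 cm.
d_SF₆ = 74.4 − 47.29 = 27.1 cm.

27.1 cm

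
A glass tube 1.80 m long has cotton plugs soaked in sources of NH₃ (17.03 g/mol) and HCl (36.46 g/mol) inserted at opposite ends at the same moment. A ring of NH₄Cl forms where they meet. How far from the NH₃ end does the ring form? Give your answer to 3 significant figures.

1.07 m

Graham's law gives d_NH₃/d_HCl = rate_NH₃/rate_HCl = √(M_HCl/M_NH₃) = √(36.46/17.03) = 1.463.
With d_NH₃ + d_HCl = 1.80 m, d_HCl = 1.80/(1 + 1.463) = 0.7308 m.
d_NH₃ = 1.80 − 0.7308 = 1.07 m.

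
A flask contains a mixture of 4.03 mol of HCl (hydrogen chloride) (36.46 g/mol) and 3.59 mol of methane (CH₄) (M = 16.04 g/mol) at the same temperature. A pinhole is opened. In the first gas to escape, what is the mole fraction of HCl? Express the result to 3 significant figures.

Each component's effusion rate ∝ (its partial pressure)·(1/√M) ∝ n_i/√M_i.
x_HCl(eff) = (n_HCl/√M_HCl) / (n_HCl/√M_HCl + n_CH₄/√M_CH₄)
= (4.03/√36.46) / (4.03/√36.46 + 3.59/√16.04) = 0.6674/(0.6674 + 0.8964) = 0.427.

0.427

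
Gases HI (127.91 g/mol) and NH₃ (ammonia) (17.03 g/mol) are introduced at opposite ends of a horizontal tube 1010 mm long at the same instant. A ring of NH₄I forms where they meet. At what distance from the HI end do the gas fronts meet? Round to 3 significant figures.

In equal time, each gas travels a distance ∝ its rate ∝ 1/√M, so d_HI/d_NH₃ = √(M_NH₃/M_HI) = √(17.03/127.91) = 0.3649.
With d_HI + d_NH₃ = 1010 mm, d_NH₃ = 1010/(1 + 0.3649) = 740.0 mm.
d_HI = 1010 − 740.0 = 270 mm.

270 mm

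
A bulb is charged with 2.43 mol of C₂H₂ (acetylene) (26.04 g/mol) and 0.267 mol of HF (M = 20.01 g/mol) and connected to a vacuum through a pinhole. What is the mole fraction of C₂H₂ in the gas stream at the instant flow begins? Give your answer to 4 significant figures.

Effusion rate of each component ∝ n_i/√M_i (partial pressure × 1/√M).
x_C₂H₂(eff) = (n_C₂H₂/√M_C₂H₂) / (n_C₂H₂/√M_C₂H₂ + n_HF/√M_HF)
= (2.43/√26.04) / (2.43/√26.04 + 0.267/√20.01) = 0.4762/(0.4762 + 0.05969) = 0.8886.

0.8886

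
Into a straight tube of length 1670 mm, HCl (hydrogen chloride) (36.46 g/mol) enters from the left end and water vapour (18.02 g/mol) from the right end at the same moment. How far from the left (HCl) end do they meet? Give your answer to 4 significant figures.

In equal time, each gas travels a distance ∝ its rate ∝ 1/√M, so d_HCl/d_H₂O = √(M_H₂O/M_HCl) = √(18.02/36.46) = 0.7030.
With d_HCl + d_H₂O = 1670 mm, d_H₂O = 1670/(1 + 0.7030) = 980.6 mm.
d_HCl = 1670 − 980.6 = 689.4 mm.

689.4 mm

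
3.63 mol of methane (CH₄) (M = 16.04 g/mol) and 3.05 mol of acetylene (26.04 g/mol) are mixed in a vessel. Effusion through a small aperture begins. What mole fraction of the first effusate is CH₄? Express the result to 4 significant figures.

0.6026

Rate_i ∝ x_i/√M_i (Graham's law weighted by mole fraction), so the effusate composition follows n_i/√M_i.
So x_CH₄ in the escaping gas = (n_CH₄/√M_CH₄) / Σ(n_i/√M_i)
= (3.63/√16.04) / (3.63/√16.04 + 3.05/√26.04) = 0.9064/(0.9064 + 0.5977) = 0.6026.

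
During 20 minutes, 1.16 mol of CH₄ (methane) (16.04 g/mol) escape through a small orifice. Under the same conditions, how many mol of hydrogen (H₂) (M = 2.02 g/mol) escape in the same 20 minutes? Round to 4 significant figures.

3.269 mol

By Graham's law, rate_H₂/rate_CH₄ = √(M_CH₄/M_H₂) = √(16.04/2.02) = √7.941 = 2.818.
So the amount for H₂ is 1.16 × 2.818 = 3.269 mol.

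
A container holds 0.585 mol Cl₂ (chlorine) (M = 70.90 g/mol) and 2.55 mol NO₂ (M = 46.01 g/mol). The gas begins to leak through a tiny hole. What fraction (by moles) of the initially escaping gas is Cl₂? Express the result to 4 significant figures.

0.1560

Rate_i ∝ x_i/√M_i (Graham's law weighted by mole fraction), so the effusate composition follows n_i/√M_i.
So x_Cl₂ in the escaping gas = (n_Cl₂/√M_Cl₂) / Σ(n_i/√M_i)
= (0.585/√70.90) / (0.585/√70.90 + 2.55/√46.01) = 0.06948/(0.06948 + 0.3759) = 0.1560.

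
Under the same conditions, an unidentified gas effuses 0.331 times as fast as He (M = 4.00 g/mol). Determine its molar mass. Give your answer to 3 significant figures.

Graham's law gives rate_X/rate_He = √(M_He/M_X).
0.331 = √(4.00/M_X)
M_X = 4.00 / 0.331² = 4.00 / 0.1096 = 36.5 g/mol

36.5 g/mol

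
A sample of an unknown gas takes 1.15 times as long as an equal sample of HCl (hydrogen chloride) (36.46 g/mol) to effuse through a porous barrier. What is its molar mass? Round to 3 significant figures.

48.2 g/mol

Graham's law gives t_X/t_HCl = √(M_X/M_HCl).
1.15 = √(M_X/36.46)
M_X = 36.46 × 1.15² = 36.46 × 1.322 = 48.2 g/mol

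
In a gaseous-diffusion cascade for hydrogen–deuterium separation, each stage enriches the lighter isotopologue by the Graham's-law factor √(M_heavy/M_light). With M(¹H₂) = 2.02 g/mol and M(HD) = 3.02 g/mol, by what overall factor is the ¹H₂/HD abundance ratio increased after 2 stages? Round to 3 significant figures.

Overall factor = α^2 with α = √(3.02/2.02), i.e. (3.02/2.02)^(2/2).
= 1.49505^1 = 1.50.

1.50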